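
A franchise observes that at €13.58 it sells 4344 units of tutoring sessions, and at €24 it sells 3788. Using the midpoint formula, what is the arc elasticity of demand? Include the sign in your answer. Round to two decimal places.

ΔQ = 3788 − 4344 = -556; ΔP = 24 − 13.58 = 10.42.
Midpoints: P̄ = 18.79, Q̄ = 4066.0.
ε = (ΔQ/ΔP)(P̄/Q̄) = (-556/10.42)(18.79/4066.0).

-0.25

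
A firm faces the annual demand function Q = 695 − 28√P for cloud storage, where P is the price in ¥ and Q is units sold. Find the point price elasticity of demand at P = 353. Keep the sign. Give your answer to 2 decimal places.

-1.56

At P = 353, Q = 168.928.
dQ/dP = −28/(2√P) = -0.745.
ε = (dQ/dP)(P/Q) = (-0.745)(353/168.928).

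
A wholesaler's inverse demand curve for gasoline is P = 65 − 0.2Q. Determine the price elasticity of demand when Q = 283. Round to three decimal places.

At Q = 283, P = 65 − 0.2(283) = 8.40.
dP/dQ = −0.2, so dQ/dP = 1/(−0.2) = -5.000.
ε = (dQ/dP)(P/Q) = (-5.000)(8.40/283).

-0.148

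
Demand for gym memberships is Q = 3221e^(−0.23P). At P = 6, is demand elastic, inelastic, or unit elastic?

Q = 810.335, dQ/dP = -186.377.
ε = (dQ/dP)(P/Q) ≈ -1.380.
|ε| = 1.38 > 1.

elastic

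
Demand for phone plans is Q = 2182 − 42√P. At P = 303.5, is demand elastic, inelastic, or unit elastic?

Q = 1450.307, dQ/dP = -1.205.
ε = (dQ/dP)(P/Q) ≈ -0.252.
|ε| = 0.25 < 1.

inelastic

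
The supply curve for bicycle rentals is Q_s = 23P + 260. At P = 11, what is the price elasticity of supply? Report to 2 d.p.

0.49

At P = 11, Q_s = 513.
dQ_s/dP = 23.
ε_s = (dQ_s/dP)(P/Q_s) = (23)(11/513).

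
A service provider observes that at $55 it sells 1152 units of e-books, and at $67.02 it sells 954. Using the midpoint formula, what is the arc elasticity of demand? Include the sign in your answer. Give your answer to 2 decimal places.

ΔQ = 954 − 1152 = -198; ΔP = 67.02 − 55 = 12.02.
Midpoints: P̄ = 61.01, Q̄ = 1053.0.
ε = (ΔQ/ΔP)(P̄/Q̄) = (-198/12.02)(61.01/1053.0).

-0.95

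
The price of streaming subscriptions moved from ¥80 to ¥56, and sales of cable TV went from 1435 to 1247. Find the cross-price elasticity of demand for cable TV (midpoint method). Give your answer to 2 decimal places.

0.40

ΔQ_x = 1247 − 1435 = -188; ΔP_y = 56 − 80 = -24.
Midpoints: P̄_y = 68.00, Q̄_x = 1341.0.
ε_xy = (ΔQ_x/ΔP_y)(P̄_y/Q̄_x) = (-188/-24)(68.00/1341.0).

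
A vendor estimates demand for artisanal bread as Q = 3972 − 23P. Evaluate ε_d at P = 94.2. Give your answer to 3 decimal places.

-1.200

At P = 94.2, Q = 1805.400.
dQ/dP = −23.
ε = (dQ/dP)(P/Q) = (-23)(94.2/1805.400).
|ε| > 1, so demand is elastic at this price.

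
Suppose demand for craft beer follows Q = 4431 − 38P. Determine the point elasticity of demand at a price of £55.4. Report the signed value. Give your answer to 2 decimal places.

-0.91

At P = 55.4, Q = 2325.800.
dQ/dP = −38.
ε = (dQ/dP)(P/Q) = (-38)(55.4/2325.800).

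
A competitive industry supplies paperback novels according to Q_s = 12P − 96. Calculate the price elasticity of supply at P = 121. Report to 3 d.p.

At P = 121, Q_s = 1356.
dQ_s/dP = 12.
ε_s = (dQ_s/dP)(P/Q_s) = (12)(121/1356).

1.071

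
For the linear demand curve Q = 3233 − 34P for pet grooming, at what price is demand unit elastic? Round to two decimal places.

47.54

For linear demand Q = a − bP, ε = −bP/(a − bP). |ε| = 1 when bP = a − bP, i.e. P = a/(2b).
P = 3233/(2·34) = 3233/68 = 47.5441.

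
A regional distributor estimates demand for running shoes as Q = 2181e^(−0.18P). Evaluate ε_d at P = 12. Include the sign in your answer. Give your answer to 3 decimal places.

-2.160

At P = 12, Q = 251.524.
dQ/dP = −0.18·2181e^(−0.18P) = −0.18Q = -45.274.
ε = (dQ/dP)(P/Q) = (-45.274)(12/251.524).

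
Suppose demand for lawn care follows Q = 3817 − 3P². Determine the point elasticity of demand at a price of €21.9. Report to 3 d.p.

-1.210

At P = 21.9, Q = 2378.170.
dQ/dP = −6P = -131.400.
ε = (dQ/dP)(P/Q) = (-131.400)(21.9/2378.170).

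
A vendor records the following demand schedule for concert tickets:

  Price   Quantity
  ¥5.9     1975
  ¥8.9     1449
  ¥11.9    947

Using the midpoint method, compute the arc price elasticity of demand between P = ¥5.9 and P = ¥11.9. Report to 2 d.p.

At P = 5.9, Q = 1975; at P = 11.9, Q = 947.
ΔQ = -1028, ΔP = 6.0. Midpoints: P̄ = 8.90, Q̄ = 1461.0.
ε = (ΔQ/ΔP)(P̄/Q̄) = (-1028/6.0)(8.90/1461.0).

-1.04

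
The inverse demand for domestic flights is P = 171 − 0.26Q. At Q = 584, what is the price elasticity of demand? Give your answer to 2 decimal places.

-0.13

At Q = 584, P = 171 − 0.26(584) = 19.16.
dP/dQ = −0.26, so dQ/dP = 1/(−0.26) = -3.846.
ε = (dQ/dP)(P/Q) = (-3.846)(19.16/584).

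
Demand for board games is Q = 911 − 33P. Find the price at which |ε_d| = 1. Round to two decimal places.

13.80

For linear demand Q = a − bP, ε = −bP/(a − bP). |ε| = 1 when bP = a − bP, i.e. P = a/(2b).
P = 911/(2·33) = 911/66 = 13.8030.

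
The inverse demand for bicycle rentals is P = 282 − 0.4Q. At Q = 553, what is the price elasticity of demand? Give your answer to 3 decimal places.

At Q = 553, P = 282 − 0.4(553) = 60.80.
dP/dQ = −0.4, so dQ/dP = 1/(−0.4) = -2.500.
ε = (dQ/dP)(P/Q) = (-2.500)(60.80/553).

-0.275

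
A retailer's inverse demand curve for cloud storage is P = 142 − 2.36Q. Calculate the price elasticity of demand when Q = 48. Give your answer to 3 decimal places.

At Q = 48, P = 142 − 2.36(48) = 28.72.
dP/dQ = −2.36, so dQ/dP = 1/(−2.36) = -0.424.
ε = (dQ/dP)(P/Q) = (-0.424)(28.72/48).

-0.254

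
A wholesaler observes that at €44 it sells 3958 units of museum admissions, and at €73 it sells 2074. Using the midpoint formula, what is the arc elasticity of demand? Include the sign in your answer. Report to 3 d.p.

-1.260

ΔQ = 2074 − 3958 = -1884; ΔP = 73 − 44 = 29.
Midpoints: P̄ = 58.50, Q̄ = 3016.0.
ε = (ΔQ/ΔP)(P̄/Q̄) = (-1884/29)(58.50/3016.0).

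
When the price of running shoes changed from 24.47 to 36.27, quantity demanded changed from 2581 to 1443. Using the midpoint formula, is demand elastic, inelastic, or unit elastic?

elastic

Arc ε ≈ -1.456.
|ε| = 1.46 > 1.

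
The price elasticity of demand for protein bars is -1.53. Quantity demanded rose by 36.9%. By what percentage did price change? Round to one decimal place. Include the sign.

-24.1%

%ΔP ≈ %ΔQ / ε = (36.9%)/(-1.53) = -24.12%.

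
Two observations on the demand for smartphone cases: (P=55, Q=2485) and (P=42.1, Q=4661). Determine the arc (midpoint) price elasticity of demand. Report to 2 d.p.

ΔQ = 4661 − 2485 = 2176; ΔP = 42.1 − 55 = -12.9.
Midpoints: P̄ = 48.55, Q̄ = 3573.0.
ε = (ΔQ/ΔP)(P̄/Q̄) = (2176/-12.9)(48.55/3573.0).

-2.29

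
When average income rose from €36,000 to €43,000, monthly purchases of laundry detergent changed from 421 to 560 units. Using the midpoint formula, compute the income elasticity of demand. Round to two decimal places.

ΔQ = 139, ΔI = 7000. Midpoints: Ī = 39,500, Q̄ = 490.5.
ε_I = (ΔQ/ΔI)(Ī/Q̄) = (139/7000)(39500/490.5).

1.60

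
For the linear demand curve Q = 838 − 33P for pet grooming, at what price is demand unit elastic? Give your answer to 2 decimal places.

12.70

For linear demand Q = a − bP, ε = −bP/(a − bP). |ε| = 1 when bP = a − bP, i.e. P = a/(2b).
P = 838/(2·33) = 838/66 = 12.6970.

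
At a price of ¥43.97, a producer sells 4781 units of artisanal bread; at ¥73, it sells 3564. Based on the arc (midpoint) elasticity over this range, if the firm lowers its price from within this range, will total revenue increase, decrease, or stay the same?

decrease

Arc ε = (-1217/29.03)(58.48/4172.5) ≈ -0.588.
|ε| = 0.59 < 1, so demand is inelastic. A price cut therefore reduces total revenue.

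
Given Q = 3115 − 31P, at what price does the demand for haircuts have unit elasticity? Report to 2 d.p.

For linear demand Q = a − bP, ε = −bP/(a − bP). |ε| = 1 when bP = a − bP, i.e. P = a/(2b).
P = 3115/(2·31) = 3115/62 = 50.2419.

50.24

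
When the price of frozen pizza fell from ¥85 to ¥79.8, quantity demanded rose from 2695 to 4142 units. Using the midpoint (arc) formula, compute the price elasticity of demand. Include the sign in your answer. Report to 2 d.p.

-6.71

ΔQ = 4142 − 2695 = 1447; ΔP = 79.8 − 85 = -5.2.
Midpoints: P̄ = 82.40, Q̄ = 3418.5.
ε = (ΔQ/ΔP)(P̄/Q̄) = (1447/-5.2)(82.40/3418.5).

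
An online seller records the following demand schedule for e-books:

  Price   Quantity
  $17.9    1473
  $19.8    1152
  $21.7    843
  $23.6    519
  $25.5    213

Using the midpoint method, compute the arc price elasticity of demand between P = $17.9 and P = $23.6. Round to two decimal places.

-3.49

At P = 17.9, Q = 1473; at P = 23.6, Q = 519.
ΔQ = -954, ΔP = 5.7. Midpoints: P̄ = 20.75, Q̄ = 996.0.
ε = (ΔQ/ΔP)(P̄/Q̄) = (-954/5.7)(20.75/996.0).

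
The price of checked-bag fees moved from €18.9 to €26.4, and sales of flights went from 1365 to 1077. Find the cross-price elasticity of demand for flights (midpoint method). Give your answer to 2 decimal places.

ΔQ_x = 1077 − 1365 = -288; ΔP_y = 26.4 − 18.9 = 7.5.
Midpoints: P̄_y = 22.65, Q̄_x = 1221.0.
ε_xy = (ΔQ_x/ΔP_y)(P̄_y/Q̄_x) = (-288/7.5)(22.65/1221.0).

-0.71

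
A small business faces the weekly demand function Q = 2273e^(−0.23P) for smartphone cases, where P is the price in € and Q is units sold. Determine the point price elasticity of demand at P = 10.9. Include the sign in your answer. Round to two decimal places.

-2.51

At P = 10.9, Q = 185.278.
dQ/dP = −0.23·2273e^(−0.23P) = −0.23Q = -42.614.
ε = (dQ/dP)(P/Q) = (-42.614)(10.9/185.278).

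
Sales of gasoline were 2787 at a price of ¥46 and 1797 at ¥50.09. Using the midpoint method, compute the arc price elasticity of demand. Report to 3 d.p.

-5.074

ΔQ = 1797 − 2787 = -990; ΔP = 50.09 − 46 = 4.09.
Midpoints: P̄ = 48.05, Q̄ = 2292.0.
ε = (ΔQ/ΔP)(P̄/Q̄) = (-990/4.09)(48.05/2292.0).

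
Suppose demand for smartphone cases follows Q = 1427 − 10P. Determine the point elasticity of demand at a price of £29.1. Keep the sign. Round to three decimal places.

-0.256

At P = 29.1, Q = 1136.
dQ/dP = −10.
ε = (dQ/dP)(P/Q) = (-10)(29.1/1136).
|ε| < 1, so demand is inelastic at this price.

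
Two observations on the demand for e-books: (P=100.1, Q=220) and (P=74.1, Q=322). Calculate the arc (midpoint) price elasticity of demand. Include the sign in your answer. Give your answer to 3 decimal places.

-1.261

ΔQ = 322 − 220 = 102; ΔP = 74.1 − 100.1 = -26.
Midpoints: P̄ = 87.10, Q̄ = 271.0.
ε = (ΔQ/ΔP)(P̄/Q̄) = (102/-26)(87.10/271.0).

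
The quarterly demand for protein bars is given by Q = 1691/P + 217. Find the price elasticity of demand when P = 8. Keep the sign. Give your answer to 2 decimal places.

At P = 8, Q = 428.375.
dQ/dP = −1691/P² = -26.422.
ε = (dQ/dP)(P/Q) = (-26.422)(8/428.375).

-0.49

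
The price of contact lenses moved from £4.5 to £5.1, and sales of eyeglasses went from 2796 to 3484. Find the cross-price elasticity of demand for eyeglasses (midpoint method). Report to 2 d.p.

ΔQ_x = 3484 − 2796 = 688; ΔP_y = 5.1 − 4.5 = 0.6.
Midpoints: P̄_y = 4.80, Q̄_x = 3140.0.
ε_xy = (ΔQ_x/ΔP_y)(P̄_y/Q̄_x) = (688/0.6)(4.80/3140.0).

1.75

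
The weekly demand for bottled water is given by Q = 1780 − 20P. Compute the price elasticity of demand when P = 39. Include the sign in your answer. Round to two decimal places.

-0.78

At P = 39, Q = 1000.
dQ/dP = −20.
ε = (dQ/dP)(P/Q) = (-20)(39/1000).
|ε| < 1, so demand is inelastic at this price.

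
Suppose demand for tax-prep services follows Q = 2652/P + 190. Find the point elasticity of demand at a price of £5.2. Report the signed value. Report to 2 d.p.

-0.73

At P = 5.2, Q = 700.
dQ/dP = −2652/P² = -98.077.
ε = (dQ/dP)(P/Q) = (-98.077)(5.2/700).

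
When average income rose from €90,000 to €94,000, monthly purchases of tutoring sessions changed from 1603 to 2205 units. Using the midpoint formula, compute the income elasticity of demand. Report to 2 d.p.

7.27

ΔQ = 602, ΔI = 4000. Midpoints: Ī = 92,000, Q̄ = 1904.0.
ε_I = (ΔQ/ΔI)(Ī/Q̄) = (602/4000)(92000/1904.0).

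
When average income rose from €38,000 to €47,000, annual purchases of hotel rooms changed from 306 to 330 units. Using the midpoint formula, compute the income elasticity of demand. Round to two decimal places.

ΔQ = 24, ΔI = 9000. Midpoints: Ī = 42,500, Q̄ = 318.0.
ε_I = (ΔQ/ΔI)(Ī/Q̄) = (24/9000)(42500/318.0).

0.36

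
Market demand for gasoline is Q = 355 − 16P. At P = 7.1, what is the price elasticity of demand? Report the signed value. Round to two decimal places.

At P = 7.1, Q = 241.400.
dQ/dP = −16.
ε = (dQ/dP)(P/Q) = (-16)(7.1/241.400).

-0.47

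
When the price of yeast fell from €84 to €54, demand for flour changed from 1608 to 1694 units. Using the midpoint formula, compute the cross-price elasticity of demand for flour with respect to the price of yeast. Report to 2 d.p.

-0.12

ΔQ_x = 1694 − 1608 = 86; ΔP_y = 54 − 84 = -30.
Midpoints: P̄_y = 69.00, Q̄_x = 1651.0.
ε_xy = (ΔQ_x/ΔP_y)(P̄_y/Q̄_x) = (86/-30)(69.00/1651.0).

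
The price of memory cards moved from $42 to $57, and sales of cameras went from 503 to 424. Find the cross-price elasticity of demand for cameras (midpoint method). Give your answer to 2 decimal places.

ΔQ_x = 424 − 503 = -79; ΔP_y = 57 − 42 = 15.
Midpoints: P̄_y = 49.50, Q̄_x = 463.5.
ε_xy = (ΔQ_x/ΔP_y)(P̄_y/Q̄_x) = (-79/15)(49.50/463.5).
ε_xy < 0, so the goods are complements.

-0.56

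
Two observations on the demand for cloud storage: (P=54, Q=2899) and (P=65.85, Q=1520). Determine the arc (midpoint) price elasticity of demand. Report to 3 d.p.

-3.156

ΔQ = 1520 − 2899 = -1379; ΔP = 65.85 − 54 = 11.85.
Midpoints: P̄ = 59.92, Q̄ = 2209.5.
ε = (ΔQ/ΔP)(P̄/Q̄) = (-1379/11.85)(59.92/2209.5).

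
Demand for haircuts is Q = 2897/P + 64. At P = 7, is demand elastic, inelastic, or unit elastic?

Q = 477.857, dQ/dP = -59.122.
ε = (dQ/dP)(P/Q) ≈ -0.866.
|ε| = 0.87 < 1.

inelastic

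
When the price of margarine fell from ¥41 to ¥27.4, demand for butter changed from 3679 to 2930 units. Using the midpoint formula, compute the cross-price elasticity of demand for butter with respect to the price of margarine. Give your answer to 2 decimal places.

0.57

ΔQ_x = 2930 − 3679 = -749; ΔP_y = 27.4 − 41 = -13.6.
Midpoints: P̄_y = 34.20, Q̄_x = 3304.5.
ε_xy = (ΔQ_x/ΔP_y)(P̄_y/Q̄_x) = (-749/-13.6)(34.20/3304.5).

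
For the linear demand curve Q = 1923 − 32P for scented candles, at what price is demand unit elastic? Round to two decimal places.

For linear demand Q = a − bP, ε = −bP/(a − bP). |ε| = 1 when bP = a − bP, i.e. P = a/(2b).
P = 1923/(2·32) = 1923/64 = 30.0469.

30.05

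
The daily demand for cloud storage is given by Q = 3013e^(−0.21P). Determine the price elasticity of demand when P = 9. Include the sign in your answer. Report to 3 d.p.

At P = 9, Q = 455.179.
dQ/dP = −0.21·3013e^(−0.21P) = −0.21Q = -95.588.
ε = (dQ/dP)(P/Q) = (-95.588)(9/455.179).

-1.890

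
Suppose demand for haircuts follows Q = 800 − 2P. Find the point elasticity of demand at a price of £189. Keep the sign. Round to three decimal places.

At P = 189, Q = 422.
dQ/dP = −2.
ε = (dQ/dP)(P/Q) = (-2)(189/422).
|ε| < 1, so demand is inelastic at this price.

-0.896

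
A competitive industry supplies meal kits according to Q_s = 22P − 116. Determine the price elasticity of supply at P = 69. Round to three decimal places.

At P = 69, Q_s = 1402.
dQ_s/dP = 22.
ε_s = (dQ_s/dP)(P/Q_s) = (22)(69/1402).

1.083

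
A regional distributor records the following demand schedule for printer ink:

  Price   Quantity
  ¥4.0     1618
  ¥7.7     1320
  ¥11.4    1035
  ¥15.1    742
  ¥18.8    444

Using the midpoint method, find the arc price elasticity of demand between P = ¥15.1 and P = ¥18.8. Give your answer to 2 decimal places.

-2.30

At P = 15.1, Q = 742; at P = 18.8, Q = 444.
ΔQ = -298, ΔP = 3.7. Midpoints: P̄ = 16.95, Q̄ = 593.0.
ε = (ΔQ/ΔP)(P̄/Q̄) = (-298/3.7)(16.95/593.0).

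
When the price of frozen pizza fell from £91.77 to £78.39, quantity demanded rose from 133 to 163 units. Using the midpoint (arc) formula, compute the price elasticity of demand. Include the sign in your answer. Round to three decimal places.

ΔQ = 163 − 133 = 30; ΔP = 78.39 − 91.77 = -13.38.
Midpoints: P̄ = 85.08, Q̄ = 148.0.
ε = (ΔQ/ΔP)(P̄/Q̄) = (30/-13.38)(85.08/148.0).

-1.289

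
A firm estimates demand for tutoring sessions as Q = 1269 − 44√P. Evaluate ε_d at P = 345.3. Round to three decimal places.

At P = 345.3, Q = 451.381.
dQ/dP = −44/(2√P) = -1.184.
ε = (dQ/dP)(P/Q) = (-1.184)(345.3/451.381).

-0.906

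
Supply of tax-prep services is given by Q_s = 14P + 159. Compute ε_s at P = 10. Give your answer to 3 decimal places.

At P = 10, Q_s = 299.
dQ_s/dP = 14.
ε_s = (dQ_s/dP)(P/Q_s) = (14)(10/299).

0.468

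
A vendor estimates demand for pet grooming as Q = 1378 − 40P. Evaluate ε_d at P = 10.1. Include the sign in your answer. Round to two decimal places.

At P = 10.1, Q = 974.
dQ/dP = −40.
ε = (dQ/dP)(P/Q) = (-40)(10.1/974).
|ε| < 1, so demand is inelastic at this price.

-0.41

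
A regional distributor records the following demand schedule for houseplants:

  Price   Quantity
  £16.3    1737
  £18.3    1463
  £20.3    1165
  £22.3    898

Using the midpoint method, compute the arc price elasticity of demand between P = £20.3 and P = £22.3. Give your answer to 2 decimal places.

At P = 20.3, Q = 1165; at P = 22.3, Q = 898.
ΔQ = -267, ΔP = 2.0. Midpoints: P̄ = 21.30, Q̄ = 1031.5.
ε = (ΔQ/ΔP)(P̄/Q̄) = (-267/2.0)(21.30/1031.5).

-2.76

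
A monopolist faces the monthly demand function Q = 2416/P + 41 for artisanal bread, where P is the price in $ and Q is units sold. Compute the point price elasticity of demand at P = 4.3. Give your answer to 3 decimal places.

-0.932

At P = 4.3, Q = 602.860.
dQ/dP = −2416/P² = -130.665.
ε = (dQ/dP)(P/Q) = (-130.665)(4.3/602.860).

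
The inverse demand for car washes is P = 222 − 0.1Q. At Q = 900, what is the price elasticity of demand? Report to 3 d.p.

At Q = 900, P = 222 − 0.1(900) = 132.00.
dP/dQ = −0.1, so dQ/dP = 1/(−0.1) = -10.000.
ε = (dQ/dP)(P/Q) = (-10.000)(132.00/900).

-1.467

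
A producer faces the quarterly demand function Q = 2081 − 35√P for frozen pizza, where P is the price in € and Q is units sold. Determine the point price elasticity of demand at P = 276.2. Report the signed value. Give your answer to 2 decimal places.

-0.19

At P = 276.2, Q = 1499.326.
dQ/dP = −35/(2√P) = -1.053.
ε = (dQ/dP)(P/Q) = (-1.053)(276.2/1499.326).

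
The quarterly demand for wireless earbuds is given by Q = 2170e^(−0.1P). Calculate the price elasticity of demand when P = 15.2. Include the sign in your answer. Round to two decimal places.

-1.52

At P = 15.2, Q = 474.605.
dQ/dP = −0.1·2170e^(−0.1P) = −0.1Q = -47.460.
ε = (dQ/dP)(P/Q) = (-47.460)(15.2/474.605).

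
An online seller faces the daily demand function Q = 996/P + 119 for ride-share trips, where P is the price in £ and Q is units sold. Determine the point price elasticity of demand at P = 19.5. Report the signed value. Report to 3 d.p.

-0.300

At P = 19.5, Q = 170.077.
dQ/dP = −996/P² = -2.619.
ε = (dQ/dP)(P/Q) = (-2.619)(19.5/170.077).
|ε| < 1, so demand is inelastic at this price.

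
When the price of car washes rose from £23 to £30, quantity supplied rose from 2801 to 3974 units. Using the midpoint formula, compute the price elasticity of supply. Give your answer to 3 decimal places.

1.311

ΔQ = 3974 − 2801 = 1173; ΔP = 30 − 23 = 7.
Midpoints: P̄ = 26.50, Q̄ = 3387.5.
ε_s = (ΔQ/ΔP)(P̄/Q̄) = (1173/7)(26.50/3387.5).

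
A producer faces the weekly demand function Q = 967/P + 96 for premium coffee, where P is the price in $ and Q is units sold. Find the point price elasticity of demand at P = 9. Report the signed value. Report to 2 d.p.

At P = 9, Q = 203.444.
dQ/dP = −967/P² = -11.938.
ε = (dQ/dP)(P/Q) = (-11.938)(9/203.444).
|ε| < 1, so demand is inelastic at this price.

-0.53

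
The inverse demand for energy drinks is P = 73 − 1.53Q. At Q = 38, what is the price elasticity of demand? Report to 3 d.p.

-0.256

At Q = 38, P = 73 − 1.53(38) = 14.86.
dP/dQ = −1.53, so dQ/dP = 1/(−1.53) = -0.654.
ε = (dQ/dP)(P/Q) = (-0.654)(14.86/38).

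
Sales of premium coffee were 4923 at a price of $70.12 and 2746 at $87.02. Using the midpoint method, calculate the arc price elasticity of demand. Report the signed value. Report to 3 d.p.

-2.639

ΔQ = 2746 − 4923 = -2177; ΔP = 87.02 − 70.12 = 16.9.
Midpoints: P̄ = 78.57, Q̄ = 3834.5.
ε = (ΔQ/ΔP)(P̄/Q̄) = (-2177/16.9)(78.57/3834.5).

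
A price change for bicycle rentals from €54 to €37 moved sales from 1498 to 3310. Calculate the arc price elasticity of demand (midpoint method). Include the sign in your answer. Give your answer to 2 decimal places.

-2.02

ΔQ = 3310 − 1498 = 1812; ΔP = 37 − 54 = -17.
Midpoints: P̄ = 45.50, Q̄ = 2404.0.
ε = (ΔQ/ΔP)(P̄/Q̄) = (1812/-17)(45.50/2404.0).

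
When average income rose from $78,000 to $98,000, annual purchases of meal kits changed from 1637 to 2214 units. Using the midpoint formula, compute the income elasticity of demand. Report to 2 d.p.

ΔQ = 577, ΔI = 20000. Midpoints: Ī = 88,000, Q̄ = 1925.5.
ε_I = (ΔQ/ΔI)(Ī/Q̄) = (577/20000)(88000/1925.5).
ε_I > 0, so the good is normal.

1.32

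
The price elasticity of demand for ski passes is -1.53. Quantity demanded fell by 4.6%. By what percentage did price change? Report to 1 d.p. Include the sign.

%ΔP ≈ %ΔQ / ε = (-4.6%)/(-1.53) = 3.01%.

3.0%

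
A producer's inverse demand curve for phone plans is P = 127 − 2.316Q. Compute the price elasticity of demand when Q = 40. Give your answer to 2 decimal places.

At Q = 40, P = 127 − 2.316(40) = 34.36.
dP/dQ = −2.316, so dQ/dP = 1/(−2.316) = -0.432.
ε = (dQ/dP)(P/Q) = (-0.432)(34.36/40).

-0.37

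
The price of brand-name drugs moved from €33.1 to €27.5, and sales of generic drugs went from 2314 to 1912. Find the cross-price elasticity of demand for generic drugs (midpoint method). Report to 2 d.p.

ΔQ_x = 1912 − 2314 = -402; ΔP_y = 27.5 − 33.1 = -5.6.
Midpoints: P̄_y = 30.30, Q̄_x = 2113.0.
ε_xy = (ΔQ_x/ΔP_y)(P̄_y/Q̄_x) = (-402/-5.6)(30.30/2113.0).

1.03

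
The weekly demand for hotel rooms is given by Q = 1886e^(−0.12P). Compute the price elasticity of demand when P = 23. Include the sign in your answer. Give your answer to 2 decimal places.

At P = 23, Q = 119.368.
dQ/dP = −0.12·1886e^(−0.12P) = −0.12Q = -14.324.
ε = (dQ/dP)(P/Q) = (-14.324)(23/119.368).

-2.76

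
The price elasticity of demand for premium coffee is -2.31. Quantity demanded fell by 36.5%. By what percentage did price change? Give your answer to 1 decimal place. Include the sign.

%ΔP ≈ %ΔQ / ε = (-36.5%)/(-2.31) = 15.80%.

15.8%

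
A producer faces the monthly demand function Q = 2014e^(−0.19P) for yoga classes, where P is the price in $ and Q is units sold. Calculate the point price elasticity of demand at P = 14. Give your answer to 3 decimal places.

-2.660

At P = 14, Q = 140.876.
dQ/dP = −0.19·2014e^(−0.19P) = −0.19Q = -26.766.
ε = (dQ/dP)(P/Q) = (-26.766)(14/140.876).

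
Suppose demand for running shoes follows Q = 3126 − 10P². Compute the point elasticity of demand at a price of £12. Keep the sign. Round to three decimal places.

At P = 12, Q = 1686.
dQ/dP = −20P = -240.
ε = (dQ/dP)(P/Q) = (-240)(12/1686).

-1.708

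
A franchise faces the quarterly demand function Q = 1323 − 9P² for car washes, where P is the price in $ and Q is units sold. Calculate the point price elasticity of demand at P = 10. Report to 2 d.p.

At P = 10, Q = 423.
dQ/dP = −18P = -180.
ε = (dQ/dP)(P/Q) = (-180)(10/423).
|ε| > 1, so demand is elastic at this price.

-4.26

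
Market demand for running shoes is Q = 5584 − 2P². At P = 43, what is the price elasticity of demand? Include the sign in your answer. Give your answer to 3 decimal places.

At P = 43, Q = 1886.
dQ/dP = −4P = -172.
ε = (dQ/dP)(P/Q) = (-172)(43/1886).
|ε| > 1, so demand is elastic at this price.

-3.922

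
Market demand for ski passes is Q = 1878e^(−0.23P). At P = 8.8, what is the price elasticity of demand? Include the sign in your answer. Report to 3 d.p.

-2.024

At P = 8.8, Q = 248.132.
dQ/dP = −0.23·1878e^(−0.23P) = −0.23Q = -57.070.
ε = (dQ/dP)(P/Q) = (-57.070)(8.8/248.132).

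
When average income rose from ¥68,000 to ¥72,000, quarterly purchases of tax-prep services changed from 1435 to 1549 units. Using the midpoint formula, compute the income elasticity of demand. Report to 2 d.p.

ΔQ = 114, ΔI = 4000. Midpoints: Ī = 70,000, Q̄ = 1492.0.
ε_I = (ΔQ/ΔI)(Ī/Q̄) = (114/4000)(70000/1492.0).
ε_I > 0, so the good is normal.

1.34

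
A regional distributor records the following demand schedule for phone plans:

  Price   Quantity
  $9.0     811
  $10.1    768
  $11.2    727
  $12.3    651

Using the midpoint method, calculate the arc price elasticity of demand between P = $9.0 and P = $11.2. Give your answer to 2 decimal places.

At P = 9.0, Q = 811; at P = 11.2, Q = 727.
ΔQ = -84, ΔP = 2.2. Midpoints: P̄ = 10.10, Q̄ = 769.0.
ε = (ΔQ/ΔP)(P̄/Q̄) = (-84/2.2)(10.10/769.0).

-0.50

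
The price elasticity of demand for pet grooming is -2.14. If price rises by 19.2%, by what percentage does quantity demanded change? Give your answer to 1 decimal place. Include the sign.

-41.1%

%ΔQ ≈ ε × %ΔP = (-2.14)(19.2%) = -41.09%.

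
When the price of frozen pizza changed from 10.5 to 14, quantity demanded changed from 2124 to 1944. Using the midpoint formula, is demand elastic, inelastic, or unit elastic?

Arc ε ≈ -0.310.
|ε| = 0.31 < 1.

inelastic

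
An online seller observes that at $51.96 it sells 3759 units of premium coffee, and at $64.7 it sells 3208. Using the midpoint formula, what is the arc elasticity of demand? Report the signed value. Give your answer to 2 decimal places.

ΔQ = 3208 − 3759 = -551; ΔP = 64.7 − 51.96 = 12.74.
Midpoints: P̄ = 58.33, Q̄ = 3483.5.
ε = (ΔQ/ΔP)(P̄/Q̄) = (-551/12.74)(58.33/3483.5).

-0.72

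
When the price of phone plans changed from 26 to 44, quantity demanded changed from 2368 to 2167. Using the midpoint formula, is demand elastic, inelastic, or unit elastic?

inelastic

Arc ε ≈ -0.172.
|ε| = 0.17 < 1.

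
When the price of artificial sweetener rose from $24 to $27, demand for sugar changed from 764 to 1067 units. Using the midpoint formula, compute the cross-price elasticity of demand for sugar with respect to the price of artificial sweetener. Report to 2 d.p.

2.81

ΔQ_x = 1067 − 764 = 303; ΔP_y = 27 − 24 = 3.
Midpoints: P̄_y = 25.50, Q̄_x = 915.5.
ε_xy = (ΔQ_x/ΔP_y)(P̄_y/Q̄_x) = (303/3)(25.50/915.5).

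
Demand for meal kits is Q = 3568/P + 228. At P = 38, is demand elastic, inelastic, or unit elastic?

inelastic

Q = 321.895, dQ/dP = -2.471.
ε = (dQ/dP)(P/Q) ≈ -0.292.
|ε| = 0.29 < 1.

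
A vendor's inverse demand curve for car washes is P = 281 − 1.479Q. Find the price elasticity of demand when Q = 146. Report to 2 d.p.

At Q = 146, P = 281 − 1.479(146) = 65.07.
dP/dQ = −1.479, so dQ/dP = 1/(−1.479) = -0.676.
ε = (dQ/dP)(P/Q) = (-0.676)(65.07/146).

-0.30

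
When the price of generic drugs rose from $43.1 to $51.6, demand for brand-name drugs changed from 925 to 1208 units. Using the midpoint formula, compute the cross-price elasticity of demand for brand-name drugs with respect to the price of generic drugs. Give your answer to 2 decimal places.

1.48

ΔQ_x = 1208 − 925 = 283; ΔP_y = 51.6 − 43.1 = 8.5.
Midpoints: P̄_y = 47.35, Q̄_x = 1066.5.
ε_xy = (ΔQ_x/ΔP_y)(P̄_y/Q̄_x) = (283/8.5)(47.35/1066.5).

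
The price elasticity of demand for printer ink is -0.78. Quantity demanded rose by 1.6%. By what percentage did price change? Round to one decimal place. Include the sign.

-2.1%

%ΔP ≈ %ΔQ / ε = (1.6%)/(-0.78) = -2.05%.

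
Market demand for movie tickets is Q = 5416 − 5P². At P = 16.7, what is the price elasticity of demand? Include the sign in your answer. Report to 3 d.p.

At P = 16.7, Q = 4021.550.
dQ/dP = −10P = -167.
ε = (dQ/dP)(P/Q) = (-167)(16.7/4021.550).
|ε| < 1, so demand is inelastic at this price.

-0.693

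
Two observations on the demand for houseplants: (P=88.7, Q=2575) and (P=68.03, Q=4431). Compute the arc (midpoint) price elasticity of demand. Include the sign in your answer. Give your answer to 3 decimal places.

ΔQ = 4431 − 2575 = 1856; ΔP = 68.03 − 88.7 = -20.67.
Midpoints: P̄ = 78.37, Q̄ = 3503.0.
ε = (ΔQ/ΔP)(P̄/Q̄) = (1856/-20.67)(78.37/3503.0).

-2.009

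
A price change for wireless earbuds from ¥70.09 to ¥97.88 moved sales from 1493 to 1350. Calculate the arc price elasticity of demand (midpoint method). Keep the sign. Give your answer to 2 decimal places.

-0.30

ΔQ = 1350 − 1493 = -143; ΔP = 97.88 − 70.09 = 27.79.
Midpoints: P̄ = 83.98, Q̄ = 1421.5.
ε = (ΔQ/ΔP)(P̄/Q̄) = (-143/27.79)(83.98/1421.5).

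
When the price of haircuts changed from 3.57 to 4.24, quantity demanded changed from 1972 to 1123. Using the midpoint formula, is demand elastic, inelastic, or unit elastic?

Arc ε ≈ -3.198.
|ε| = 3.20 > 1.

elastic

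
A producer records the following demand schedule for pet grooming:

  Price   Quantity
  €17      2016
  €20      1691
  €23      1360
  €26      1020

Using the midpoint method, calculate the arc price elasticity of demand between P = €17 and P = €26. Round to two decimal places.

-1.57

At P = 17, Q = 2016; at P = 26, Q = 1020.
ΔQ = -996, ΔP = 9. Midpoints: P̄ = 21.50, Q̄ = 1518.0.
ε = (ΔQ/ΔP)(P̄/Q̄) = (-996/9)(21.50/1518.0).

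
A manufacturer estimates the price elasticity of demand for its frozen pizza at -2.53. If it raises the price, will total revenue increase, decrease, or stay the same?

decrease

|ε| = 2.53 > 1, so demand is elastic. A price rise therefore reduces total revenue.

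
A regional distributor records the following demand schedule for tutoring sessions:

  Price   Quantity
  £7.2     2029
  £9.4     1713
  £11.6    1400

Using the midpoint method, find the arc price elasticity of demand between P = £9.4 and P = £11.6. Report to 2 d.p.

At P = 9.4, Q = 1713; at P = 11.6, Q = 1400.
ΔQ = -313, ΔP = 2.2. Midpoints: P̄ = 10.50, Q̄ = 1556.5.
ε = (ΔQ/ΔP)(P̄/Q̄) = (-313/2.2)(10.50/1556.5).

-0.96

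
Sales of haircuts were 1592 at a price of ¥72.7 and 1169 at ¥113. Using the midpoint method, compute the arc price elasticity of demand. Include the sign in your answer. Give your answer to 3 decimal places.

ΔQ = 1169 − 1592 = -423; ΔP = 113 − 72.7 = 40.3.
Midpoints: P̄ = 92.85, Q̄ = 1380.5.
ε = (ΔQ/ΔP)(P̄/Q̄) = (-423/40.3)(92.85/1380.5).

-0.706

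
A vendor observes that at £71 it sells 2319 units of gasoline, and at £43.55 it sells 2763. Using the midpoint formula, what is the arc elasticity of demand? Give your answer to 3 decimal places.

-0.365

ΔQ = 2763 − 2319 = 444; ΔP = 43.55 − 71 = -27.45.
Midpoints: P̄ = 57.27, Q̄ = 2541.0.
ε = (ΔQ/ΔP)(P̄/Q̄) = (444/-27.45)(57.27/2541.0).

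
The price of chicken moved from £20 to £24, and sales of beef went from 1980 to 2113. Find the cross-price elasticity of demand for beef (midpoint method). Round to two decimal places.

ΔQ_x = 2113 − 1980 = 133; ΔP_y = 24 − 20 = 4.
Midpoints: P̄_y = 22.00, Q̄_x = 2046.5.
ε_xy = (ΔQ_x/ΔP_y)(P̄_y/Q̄_x) = (133/4)(22.00/2046.5).

0.36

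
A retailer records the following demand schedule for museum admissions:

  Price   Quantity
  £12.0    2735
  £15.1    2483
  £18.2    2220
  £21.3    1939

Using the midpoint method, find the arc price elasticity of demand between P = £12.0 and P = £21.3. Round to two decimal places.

-0.61

At P = 12.0, Q = 2735; at P = 21.3, Q = 1939.
ΔQ = -796, ΔP = 9.3. Midpoints: P̄ = 16.65, Q̄ = 2337.0.
ε = (ΔQ/ΔP)(P̄/Q̄) = (-796/9.3)(16.65/2337.0).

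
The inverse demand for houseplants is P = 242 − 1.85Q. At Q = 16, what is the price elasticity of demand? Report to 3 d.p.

-7.176

At Q = 16, P = 242 − 1.85(16) = 212.40.
dP/dQ = −1.85, so dQ/dP = 1/(−1.85) = -0.541.
ε = (dQ/dP)(P/Q) = (-0.541)(212.40/16).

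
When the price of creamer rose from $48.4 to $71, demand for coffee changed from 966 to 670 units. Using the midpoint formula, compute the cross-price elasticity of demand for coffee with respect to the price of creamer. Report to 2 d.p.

-0.96

ΔQ_x = 670 − 966 = -296; ΔP_y = 71 − 48.4 = 22.6.
Midpoints: P̄_y = 59.70, Q̄_x = 818.0.
ε_xy = (ΔQ_x/ΔP_y)(P̄_y/Q̄_x) = (-296/22.6)(59.70/818.0).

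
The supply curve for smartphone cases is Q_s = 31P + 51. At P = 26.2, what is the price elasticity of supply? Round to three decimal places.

0.941

At P = 26.2, Q_s = 863.20.
dQ_s/dP = 31.
ε_s = (dQ_s/dP)(P/Q_s) = (31)(26.2/863.20).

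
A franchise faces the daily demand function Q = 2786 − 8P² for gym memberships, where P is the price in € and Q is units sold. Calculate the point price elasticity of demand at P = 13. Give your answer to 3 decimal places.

At P = 13, Q = 1434.
dQ/dP = −16P = -208.
ε = (dQ/dP)(P/Q) = (-208)(13/1434).
|ε| > 1, so demand is elastic at this price.

-1.886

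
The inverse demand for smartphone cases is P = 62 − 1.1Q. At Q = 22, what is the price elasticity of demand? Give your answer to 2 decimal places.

-1.56

At Q = 22, P = 62 − 1.1(22) = 37.80.
dP/dQ = −1.1, so dQ/dP = 1/(−1.1) = -0.909.
ε = (dQ/dP)(P/Q) = (-0.909)(37.80/22).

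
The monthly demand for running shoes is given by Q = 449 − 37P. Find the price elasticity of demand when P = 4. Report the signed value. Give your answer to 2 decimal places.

At P = 4, Q = 301.
dQ/dP = −37.
ε = (dQ/dP)(P/Q) = (-37)(4/301).

-0.49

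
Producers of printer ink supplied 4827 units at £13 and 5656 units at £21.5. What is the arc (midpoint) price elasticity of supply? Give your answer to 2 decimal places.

0.32

ΔQ = 5656 − 4827 = 829; ΔP = 21.5 − 13 = 8.5.
Midpoints: P̄ = 17.25, Q̄ = 5241.5.
ε_s = (ΔQ/ΔP)(P̄/Q̄) = (829/8.5)(17.25/5241.5).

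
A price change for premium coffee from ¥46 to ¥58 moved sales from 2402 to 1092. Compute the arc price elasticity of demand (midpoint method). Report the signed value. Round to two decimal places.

-3.25

ΔQ = 1092 − 2402 = -1310; ΔP = 58 − 46 = 12.
Midpoints: P̄ = 52.00, Q̄ = 1747.0.
ε = (ΔQ/ΔP)(P̄/Q̄) = (-1310/12)(52.00/1747.0).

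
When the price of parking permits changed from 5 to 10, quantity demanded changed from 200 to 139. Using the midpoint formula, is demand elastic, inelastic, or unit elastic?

Arc ε ≈ -0.540.
|ε| = 0.54 < 1.

inelastic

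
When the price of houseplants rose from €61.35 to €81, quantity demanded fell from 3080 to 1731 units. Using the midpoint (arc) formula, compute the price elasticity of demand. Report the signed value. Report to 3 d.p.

-2.031

ΔQ = 1731 − 3080 = -1349; ΔP = 81 − 61.35 = 19.65.
Midpoints: P̄ = 71.17, Q̄ = 2405.5.
ε = (ΔQ/ΔP)(P̄/Q̄) = (-1349/19.65)(71.17/2405.5).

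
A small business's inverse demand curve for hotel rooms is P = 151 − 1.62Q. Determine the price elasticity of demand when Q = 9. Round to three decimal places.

-9.357

At Q = 9, P = 151 − 1.62(9) = 136.42.
dP/dQ = −1.62, so dQ/dP = 1/(−1.62) = -0.617.
ε = (dQ/dP)(P/Q) = (-0.617)(136.42/9).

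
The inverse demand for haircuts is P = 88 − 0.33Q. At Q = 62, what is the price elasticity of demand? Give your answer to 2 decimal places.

-3.30

At Q = 62, P = 88 − 0.33(62) = 67.54.
dP/dQ = −0.33, so dQ/dP = 1/(−0.33) = -3.030.
ε = (dQ/dP)(P/Q) = (-3.030)(67.54/62).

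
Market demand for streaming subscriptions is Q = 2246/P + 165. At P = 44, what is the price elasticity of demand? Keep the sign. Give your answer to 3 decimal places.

At P = 44, Q = 216.045.
dQ/dP = −2246/P² = -1.160.
ε = (dQ/dP)(P/Q) = (-1.160)(44/216.045).
|ε| < 1, so demand is inelastic at this price.

-0.236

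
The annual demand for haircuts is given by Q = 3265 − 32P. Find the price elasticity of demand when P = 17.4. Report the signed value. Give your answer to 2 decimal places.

-0.21

At P = 17.4, Q = 2708.200.
dQ/dP = −32.
ε = (dQ/dP)(P/Q) = (-32)(17.4/2708.200).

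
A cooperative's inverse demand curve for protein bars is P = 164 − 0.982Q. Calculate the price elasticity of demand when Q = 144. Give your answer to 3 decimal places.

-0.160

At Q = 144, P = 164 − 0.982(144) = 22.59.
dP/dQ = −0.982, so dQ/dP = 1/(−0.982) = -1.018.
ε = (dQ/dP)(P/Q) = (-1.018)(22.59/144).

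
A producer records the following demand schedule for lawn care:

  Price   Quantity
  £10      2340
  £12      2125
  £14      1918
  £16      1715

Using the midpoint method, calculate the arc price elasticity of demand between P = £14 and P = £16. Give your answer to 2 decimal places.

-0.84

At P = 14, Q = 1918; at P = 16, Q = 1715.
ΔQ = -203, ΔP = 2. Midpoints: P̄ = 15.00, Q̄ = 1816.5.
ε = (ΔQ/ΔP)(P̄/Q̄) = (-203/2)(15.00/1816.5).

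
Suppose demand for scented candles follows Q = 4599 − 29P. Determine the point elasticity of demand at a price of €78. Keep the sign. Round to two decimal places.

At P = 78, Q = 2337.
dQ/dP = −29.
ε = (dQ/dP)(P/Q) = (-29)(78/2337).
|ε| < 1, so demand is inelastic at this price.

-0.97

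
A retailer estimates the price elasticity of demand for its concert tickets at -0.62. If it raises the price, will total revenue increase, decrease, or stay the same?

|ε| = 0.62 < 1, so demand is inelastic. A price rise therefore raises total revenue.

increase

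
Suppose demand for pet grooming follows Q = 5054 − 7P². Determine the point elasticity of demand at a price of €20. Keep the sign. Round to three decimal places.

-2.484

At P = 20, Q = 2254.
dQ/dP = −14P = -280.
ε = (dQ/dP)(P/Q) = (-280)(20/2254).
|ε| > 1, so demand is elastic at this price.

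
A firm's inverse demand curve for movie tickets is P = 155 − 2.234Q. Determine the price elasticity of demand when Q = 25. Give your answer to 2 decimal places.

At Q = 25, P = 155 − 2.234(25) = 99.15.
dP/dQ = −2.234, so dQ/dP = 1/(−2.234) = -0.448.
ε = (dQ/dP)(P/Q) = (-0.448)(99.15/25).

-1.78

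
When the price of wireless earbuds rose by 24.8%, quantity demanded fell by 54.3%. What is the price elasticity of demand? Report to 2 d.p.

ε = %ΔQ / %ΔP = (-54.3)/(24.8) = -2.190.

-2.19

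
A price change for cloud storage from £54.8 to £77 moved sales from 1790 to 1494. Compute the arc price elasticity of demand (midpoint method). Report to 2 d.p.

ΔQ = 1494 − 1790 = -296; ΔP = 77 − 54.8 = 22.2.
Midpoints: P̄ = 65.90, Q̄ = 1642.0.
ε = (ΔQ/ΔP)(P̄/Q̄) = (-296/22.2)(65.90/1642.0).

-0.54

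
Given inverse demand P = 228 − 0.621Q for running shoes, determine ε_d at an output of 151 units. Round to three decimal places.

-1.431

At Q = 151, P = 228 − 0.621(151) = 134.23.
dP/dQ = −0.621, so dQ/dP = 1/(−0.621) = -1.610.
ε = (dQ/dP)(P/Q) = (-1.610)(134.23/151).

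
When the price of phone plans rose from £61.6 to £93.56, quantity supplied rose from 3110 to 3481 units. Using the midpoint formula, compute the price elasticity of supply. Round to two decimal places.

ΔQ = 3481 − 3110 = 371; ΔP = 93.56 − 61.6 = 31.96.
Midpoints: P̄ = 77.58, Q̄ = 3295.5.
ε_s = (ΔQ/ΔP)(P̄/Q̄) = (371/31.96)(77.58/3295.5).

0.27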